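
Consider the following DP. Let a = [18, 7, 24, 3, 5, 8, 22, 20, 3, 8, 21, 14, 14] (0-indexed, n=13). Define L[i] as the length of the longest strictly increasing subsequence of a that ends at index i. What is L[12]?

   i    0    1    2    3    4    5    6    7    8    9   10   11   12
a[i]   18    7   24    3    5    8   22   20    3    8   21   14   14
L[i]    1    1    2    1    2    3    4    4    1    3    5    4    4

4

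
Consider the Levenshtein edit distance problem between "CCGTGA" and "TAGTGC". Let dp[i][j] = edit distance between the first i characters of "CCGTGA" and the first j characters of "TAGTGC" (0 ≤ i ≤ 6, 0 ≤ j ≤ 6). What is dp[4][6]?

   ''  T  A  G  T  G  C
''  0  1  2  3  4  5  6
 C  1  1  2  3  4  5  5
 C  2  2  2  3  4  5  5
 G  3  3  3  2  3  4  5
 T  4  3  4  3  2  3  4
 G  5  4  4  4  3  2  3
 A  6  5  4  5  4  3  3

4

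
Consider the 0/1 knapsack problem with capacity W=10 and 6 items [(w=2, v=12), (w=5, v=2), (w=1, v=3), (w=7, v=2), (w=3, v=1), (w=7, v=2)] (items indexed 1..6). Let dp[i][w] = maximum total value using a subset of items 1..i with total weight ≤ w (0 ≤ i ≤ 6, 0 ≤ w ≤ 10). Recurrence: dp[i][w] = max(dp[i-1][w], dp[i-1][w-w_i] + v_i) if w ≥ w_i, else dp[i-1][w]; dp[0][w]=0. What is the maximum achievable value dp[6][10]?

17

i\w   0   1   2   3   4   5   6   7   8   9  10
  0   0   0   0   0   0   0   0   0   0   0   0
  1   0   0  12  12  12  12  12  12  12  12  12
  2   0   0  12  12  12  12  12  14  14  14  14
  3   0   3  12  15  15  15  15  15  17  17  17
  4   0   3  12  15  15  15  15  15  17  17  17
  5   0   3  12  15  15  15  16  16  17  17  17
  6   0   3  12  15  15  15  16  16  17  17  17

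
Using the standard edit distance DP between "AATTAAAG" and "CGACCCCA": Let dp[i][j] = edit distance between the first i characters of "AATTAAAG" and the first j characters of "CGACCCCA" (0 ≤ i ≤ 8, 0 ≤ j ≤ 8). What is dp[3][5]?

4

   ''  C  G  A  C  C  C  C  A
''  0  1  2  3  4  5  6  7  8
 A  1  1  2  2  3  4  5  6  7
 A  2  2  2  2  3  4  5  6  6
 T  3  3  3  3  3  4  5  6  7
 T  4  4  4  4  4  4  5  6  7
 A  5  5  5  4  5  5  5  6  6
 A  6  6  6  5  5  6  6  6  6
 A  7  7  7  6  6  6  7  7  6
 G  8  8  7  7  7  7  7  8  7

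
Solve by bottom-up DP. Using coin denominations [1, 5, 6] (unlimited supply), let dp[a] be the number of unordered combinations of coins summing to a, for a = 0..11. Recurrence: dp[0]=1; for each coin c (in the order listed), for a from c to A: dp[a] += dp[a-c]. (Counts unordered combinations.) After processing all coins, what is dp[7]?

after  coin     0     1     2     3     4     5     6     7     8     9    10    11
          1     1     1     1     1     1     1     1     1     1     1     1     1
          5     1     1     1     1     1     2     2     2     2     2     3     3
          6     1     1     1     1     1     2     3     3     3     3     4     5

3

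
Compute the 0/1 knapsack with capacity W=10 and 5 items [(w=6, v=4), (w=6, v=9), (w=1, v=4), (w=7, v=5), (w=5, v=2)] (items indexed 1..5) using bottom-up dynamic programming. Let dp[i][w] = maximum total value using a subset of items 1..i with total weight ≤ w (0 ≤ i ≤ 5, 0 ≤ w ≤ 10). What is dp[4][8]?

i\w   0   1   2   3   4   5   6   7   8   9  10
  0   0   0   0   0   0   0   0   0   0   0   0
  1   0   0   0   0   0   0   4   4   4   4   4
  2   0   0   0   0   0   0   9   9   9   9   9
  3   0   4   4   4   4   4   9  13  13  13  13
  4   0   4   4   4   4   4   9  13  13  13  13
  5   0   4   4   4   4   4   9  13  13  13  13

13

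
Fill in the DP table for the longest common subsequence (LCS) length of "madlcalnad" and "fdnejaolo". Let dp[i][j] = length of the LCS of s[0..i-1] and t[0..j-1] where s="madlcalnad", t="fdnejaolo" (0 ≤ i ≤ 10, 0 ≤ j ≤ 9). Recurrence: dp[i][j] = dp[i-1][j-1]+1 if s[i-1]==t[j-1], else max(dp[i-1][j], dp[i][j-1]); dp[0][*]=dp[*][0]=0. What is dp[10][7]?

   ''  f  d  n  e  j  a  o  l  o
''  0  0  0  0  0  0  0  0  0  0
 m  0  0  0  0  0  0  0  0  0  0
 a  0  0  0  0  0  0  1  1  1  1
 d  0  0  1  1  1  1  1  1  1  1
 l  0  0  1  1  1  1  1  1  2  2
 c  0  0  1  1  1  1  1  1  2  2
 a  0  0  1  1  1  1  2  2  2  2
 l  0  0  1  1  1  1  2  2  3  3
 n  0  0  1  2  2  2  2  2  3  3
 a  0  0  1  2  2  2  3  3  3  3
 d  0  0  1  2  2  2  3  3  3  3

3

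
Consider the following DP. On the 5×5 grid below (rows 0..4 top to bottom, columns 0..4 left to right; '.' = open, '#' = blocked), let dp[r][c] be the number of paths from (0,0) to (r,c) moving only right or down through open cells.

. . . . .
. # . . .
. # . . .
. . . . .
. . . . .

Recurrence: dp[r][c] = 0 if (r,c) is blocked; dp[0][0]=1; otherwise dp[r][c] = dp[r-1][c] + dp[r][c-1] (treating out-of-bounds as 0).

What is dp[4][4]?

20

r\c   0   1   2   3   4
  0   1   1   1   1   1
  1   1   0   1   2   3
  2   1   0   1   3   6
  3   1   1   2   5  11
  4   1   2   4   9  20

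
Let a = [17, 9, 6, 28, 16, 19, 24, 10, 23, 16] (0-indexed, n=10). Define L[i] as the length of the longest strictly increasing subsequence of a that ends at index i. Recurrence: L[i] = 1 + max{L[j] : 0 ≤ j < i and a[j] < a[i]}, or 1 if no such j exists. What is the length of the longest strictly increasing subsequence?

   i    0    1    2    3    4    5    6    7    8    9
a[i]   17    9    6   28   16   19   24   10   23   16
L[i]    1    1    1    2    2    3    4    2    4    3

4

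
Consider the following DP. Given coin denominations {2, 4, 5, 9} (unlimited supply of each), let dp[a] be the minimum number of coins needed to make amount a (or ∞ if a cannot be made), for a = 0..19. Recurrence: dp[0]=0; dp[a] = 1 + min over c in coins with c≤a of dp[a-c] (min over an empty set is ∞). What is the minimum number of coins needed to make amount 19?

3

 a  0  1  2  3  4  5  6  7  8  9 10 11 12 13 14 15 16 17 18 19
dp  0  -  1  -  1  1  2  2  2  1  2  2  3  2  2  3  3  3  2  3
(- denotes ∞ / unreachable)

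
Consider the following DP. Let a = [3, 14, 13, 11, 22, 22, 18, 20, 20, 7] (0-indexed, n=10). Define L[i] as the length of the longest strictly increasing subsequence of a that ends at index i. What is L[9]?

   i    0    1    2    3    4    5    6    7    8    9
a[i]    3   14   13   11   22   22   18   20   20    7
L[i]    1    2    2    2    3    3    3    4    4    2

2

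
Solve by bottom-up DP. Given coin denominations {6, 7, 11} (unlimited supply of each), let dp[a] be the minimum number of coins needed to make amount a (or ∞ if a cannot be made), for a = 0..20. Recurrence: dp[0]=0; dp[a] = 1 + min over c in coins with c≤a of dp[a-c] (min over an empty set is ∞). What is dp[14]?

 a  0  1  2  3  4  5  6  7  8  9 10 11 12 13 14 15 16 17 18 19 20
dp  0  -  -  -  -  -  1  1  -  -  -  1  2  2  2  -  -  2  2  3  3
(- denotes ∞ / unreachable)

2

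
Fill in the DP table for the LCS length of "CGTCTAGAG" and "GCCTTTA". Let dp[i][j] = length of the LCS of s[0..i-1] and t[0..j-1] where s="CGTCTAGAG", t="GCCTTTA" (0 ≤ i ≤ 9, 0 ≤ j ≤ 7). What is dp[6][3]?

2

   ''  G  C  C  T  T  T  A
''  0  0  0  0  0  0  0  0
 C  0  0  1  1  1  1  1  1
 G  0  1  1  1  1  1  1  1
 T  0  1  1  1  2  2  2  2
 C  0  1  2  2  2  2  2  2
 T  0  1  2  2  3  3  3  3
 A  0  1  2  2  3  3  3  4
 G  0  1  2  2  3  3  3  4
 A  0  1  2  2  3  3  3  4
 G  0  1  2  2  3  3  3  4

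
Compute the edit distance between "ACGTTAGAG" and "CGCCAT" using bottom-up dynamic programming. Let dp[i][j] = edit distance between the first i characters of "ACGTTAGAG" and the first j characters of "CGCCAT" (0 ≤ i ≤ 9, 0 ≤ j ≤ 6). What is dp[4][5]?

4

   ''  C  G  C  C  A  T
''  0  1  2  3  4  5  6
 A  1  1  2  3  4  4  5
 C  2  1  2  2  3  4  5
 G  3  2  1  2  3  4  5
 T  4  3  2  2  3  4  4
 T  5  4  3  3  3  4  4
 A  6  5  4  4  4  3  4
 G  7  6  5  5  5  4  4
 A  8  7  6  6  6  5  5
 G  9  8  7  7  7  6  6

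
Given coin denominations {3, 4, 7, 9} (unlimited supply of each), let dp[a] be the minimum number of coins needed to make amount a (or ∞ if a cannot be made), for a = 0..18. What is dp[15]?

 a  0  1  2  3  4  5  6  7  8  9 10 11 12 13 14 15 16 17 18
dp  0  -  -  1  1  -  2  1  2  1  2  2  2  2  2  3  2  3  2
(- denotes ∞ / unreachable)

3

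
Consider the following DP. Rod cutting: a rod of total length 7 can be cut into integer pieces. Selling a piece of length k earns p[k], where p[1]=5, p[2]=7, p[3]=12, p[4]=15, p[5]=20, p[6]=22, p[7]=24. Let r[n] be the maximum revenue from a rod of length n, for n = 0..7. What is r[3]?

15

   n    0    1    2    3    4    5    6    7
r[n]    0    5   10   15   20   25   30   35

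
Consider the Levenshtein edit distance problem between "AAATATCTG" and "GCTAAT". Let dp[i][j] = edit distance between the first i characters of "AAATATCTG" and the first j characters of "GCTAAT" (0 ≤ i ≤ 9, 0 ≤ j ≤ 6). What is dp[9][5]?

7

   ''  G  C  T  A  A  T
''  0  1  2  3  4  5  6
 A  1  1  2  3  3  4  5
 A  2  2  2  3  3  3  4
 A  3  3  3  3  3  3  4
 T  4  4  4  3  4  4  3
 A  5  5  5  4  3  4  4
 T  6  6  6  5  4  4  4
 C  7  7  6  6  5  5  5
 T  8  8  7  6  6  6  5
 G  9  8  8  7  7  7  6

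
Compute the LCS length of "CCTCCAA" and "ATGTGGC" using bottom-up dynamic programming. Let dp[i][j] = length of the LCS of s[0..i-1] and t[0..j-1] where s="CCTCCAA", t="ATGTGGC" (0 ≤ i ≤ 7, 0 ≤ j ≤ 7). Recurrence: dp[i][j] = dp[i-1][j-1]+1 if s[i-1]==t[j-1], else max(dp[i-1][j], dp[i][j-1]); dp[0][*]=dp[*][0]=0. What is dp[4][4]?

   ''  A  T  G  T  G  G  C
''  0  0  0  0  0  0  0  0
 C  0  0  0  0  0  0  0  1
 C  0  0  0  0  0  0  0  1
 T  0  0  1  1  1  1  1  1
 C  0  0  1  1  1  1  1  2
 C  0  0  1  1  1  1  1  2
 A  0  1  1  1  1  1  1  2
 A  0  1  1  1  1  1  1  2

1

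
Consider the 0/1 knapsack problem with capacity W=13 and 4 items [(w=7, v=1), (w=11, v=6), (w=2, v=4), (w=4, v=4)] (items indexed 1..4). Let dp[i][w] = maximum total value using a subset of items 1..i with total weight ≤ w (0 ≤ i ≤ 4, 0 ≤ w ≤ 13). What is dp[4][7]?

8

i\w   0   1   2   3   4   5   6   7   8   9  10  11  12  13
  0   0   0   0   0   0   0   0   0   0   0   0   0   0   0
  1   0   0   0   0   0   0   0   1   1   1   1   1   1   1
  2   0   0   0   0   0   0   0   1   1   1   1   6   6   6
  3   0   0   4   4   4   4   4   4   4   5   5   6   6  10
  4   0   0   4   4   4   4   8   8   8   8   8   8   8  10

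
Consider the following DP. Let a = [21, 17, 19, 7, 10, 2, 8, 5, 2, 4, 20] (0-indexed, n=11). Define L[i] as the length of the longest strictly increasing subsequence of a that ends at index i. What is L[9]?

2

   i    0    1    2    3    4    5    6    7    8    9   10
a[i]   21   17   19    7   10    2    8    5    2    4   20
L[i]    1    1    2    1    2    1    2    2    1    2    3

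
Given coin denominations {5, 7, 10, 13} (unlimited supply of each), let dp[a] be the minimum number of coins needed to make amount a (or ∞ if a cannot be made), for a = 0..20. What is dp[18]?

2

 a  0  1  2  3  4  5  6  7  8  9 10 11 12 13 14 15 16 17 18 19 20
dp  0  -  -  -  -  1  -  1  -  -  1  -  2  1  2  2  -  2  2  3  2
(- denotes ∞ / unreachable)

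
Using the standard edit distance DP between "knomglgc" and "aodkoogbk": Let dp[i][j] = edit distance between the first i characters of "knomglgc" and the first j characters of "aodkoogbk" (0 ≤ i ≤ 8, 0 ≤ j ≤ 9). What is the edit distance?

   ''  a  o  d  k  o  o  g  b  k
''  0  1  2  3  4  5  6  7  8  9
 k  1  1  2  3  3  4  5  6  7  8
 n  2  2  2  3  4  4  5  6  7  8
 o  3  3  2  3  4  4  4  5  6  7
 m  4  4  3  3  4  5  5  5  6  7
 g  5  5  4  4  4  5  6  5  6  7
 l  6  6  5  5  5  5  6  6  6  7
 g  7  7  6  6  6  6  6  6  7  7
 c  8  8  7  7  7  7  7  7  7  8

8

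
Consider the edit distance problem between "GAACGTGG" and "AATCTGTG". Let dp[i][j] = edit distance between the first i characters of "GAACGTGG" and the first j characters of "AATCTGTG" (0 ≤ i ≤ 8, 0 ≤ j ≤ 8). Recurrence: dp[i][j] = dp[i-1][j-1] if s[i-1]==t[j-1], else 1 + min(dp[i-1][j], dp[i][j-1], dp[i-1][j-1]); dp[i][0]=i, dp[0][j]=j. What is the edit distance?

   ''  A  A  T  C  T  G  T  G
''  0  1  2  3  4  5  6  7  8
 G  1  1  2  3  4  5  5  6  7
 A  2  1  1  2  3  4  5  6  7
 A  3  2  1  2  3  4  5  6  7
 C  4  3  2  2  2  3  4  5  6
 G  5  4  3  3  3  3  3  4  5
 T  6  5  4  3  4  3  4  3  4
 G  7  6  5  4  4  4  3  4  3
 G  8  7  6  5  5  5  4  4  4

4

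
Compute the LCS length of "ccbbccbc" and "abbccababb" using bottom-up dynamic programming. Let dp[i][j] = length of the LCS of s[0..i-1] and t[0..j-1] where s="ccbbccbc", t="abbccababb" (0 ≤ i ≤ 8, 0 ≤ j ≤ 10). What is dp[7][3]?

   ''  a  b  b  c  c  a  b  a  b  b
''  0  0  0  0  0  0  0  0  0  0  0
 c  0  0  0  0  1  1  1  1  1  1  1
 c  0  0  0  0  1  2  2  2  2  2  2
 b  0  0  1  1  1  2  2  3  3  3  3
 b  0  0  1  2  2  2  2  3  3  4  4
 c  0  0  1  2  3  3  3  3  3  4  4
 c  0  0  1  2  3  4  4  4  4  4  4
 b  0  0  1  2  3  4  4  5  5  5  5
 c  0  0  1  2  3  4  4  5  5  5  5

2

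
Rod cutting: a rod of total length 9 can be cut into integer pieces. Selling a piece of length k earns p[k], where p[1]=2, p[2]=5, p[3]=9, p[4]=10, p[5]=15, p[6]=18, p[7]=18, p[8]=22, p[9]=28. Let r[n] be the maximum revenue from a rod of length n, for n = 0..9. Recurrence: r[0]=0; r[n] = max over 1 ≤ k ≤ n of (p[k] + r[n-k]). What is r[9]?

   n    0    1    2    3    4    5    6    7    8    9
r[n]    0    2    5    9   11   15   18   20   24   28

28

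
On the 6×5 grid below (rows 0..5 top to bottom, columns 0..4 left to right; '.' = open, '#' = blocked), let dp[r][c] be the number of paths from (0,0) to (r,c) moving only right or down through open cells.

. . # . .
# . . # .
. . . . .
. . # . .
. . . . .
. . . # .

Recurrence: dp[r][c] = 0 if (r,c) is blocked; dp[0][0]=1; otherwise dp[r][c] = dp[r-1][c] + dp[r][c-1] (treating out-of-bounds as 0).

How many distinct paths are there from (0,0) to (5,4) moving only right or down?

7

r\c   0   1   2   3   4
  0   1   1   0   0   0
  1   0   1   1   0   0
  2   0   1   2   2   2
  3   0   1   0   2   4
  4   0   1   1   3   7
  5   0   1   2   0   7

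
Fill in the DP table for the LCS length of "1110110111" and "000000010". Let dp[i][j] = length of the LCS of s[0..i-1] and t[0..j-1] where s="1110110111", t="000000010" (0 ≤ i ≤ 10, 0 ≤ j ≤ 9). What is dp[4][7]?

   ''  0  0  0  0  0  0  0  1  0
''  0  0  0  0  0  0  0  0  0  0
 1  0  0  0  0  0  0  0  0  1  1
 1  0  0  0  0  0  0  0  0  1  1
 1  0  0  0  0  0  0  0  0  1  1
 0  0  1  1  1  1  1  1  1  1  2
 1  0  1  1  1  1  1  1  1  2  2
 1  0  1  1  1  1  1  1  1  2  2
 0  0  1  2  2  2  2  2  2  2  3
 1  0  1  2  2  2  2  2  2  3  3
 1  0  1  2  2  2  2  2  2  3  3
 1  0  1  2  2  2  2  2  2  3  3

1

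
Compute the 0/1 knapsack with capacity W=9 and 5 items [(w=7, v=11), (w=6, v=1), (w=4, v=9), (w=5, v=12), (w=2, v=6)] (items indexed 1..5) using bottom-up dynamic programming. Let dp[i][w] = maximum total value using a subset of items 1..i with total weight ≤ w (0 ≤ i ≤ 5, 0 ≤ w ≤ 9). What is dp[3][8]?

11

i\w   0   1   2   3   4   5   6   7   8   9
  0   0   0   0   0   0   0   0   0   0   0
  1   0   0   0   0   0   0   0  11  11  11
  2   0   0   0   0   0   0   1  11  11  11
  3   0   0   0   0   9   9   9  11  11  11
  4   0   0   0   0   9  12  12  12  12  21
  5   0   0   6   6   9  12  15  18  18  21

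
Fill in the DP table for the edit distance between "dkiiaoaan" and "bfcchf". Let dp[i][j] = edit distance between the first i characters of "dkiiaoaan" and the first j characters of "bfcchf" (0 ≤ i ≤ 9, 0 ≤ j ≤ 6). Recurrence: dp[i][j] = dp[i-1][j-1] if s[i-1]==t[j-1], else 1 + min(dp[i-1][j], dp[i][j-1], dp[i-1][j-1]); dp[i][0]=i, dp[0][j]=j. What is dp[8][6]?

   ''  b  f  c  c  h  f
''  0  1  2  3  4  5  6
 d  1  1  2  3  4  5  6
 k  2  2  2  3  4  5  6
 i  3  3  3  3  4  5  6
 i  4  4  4  4  4  5  6
 a  5  5  5  5  5  5  6
 o  6  6  6  6  6  6  6
 a  7  7  7  7  7  7  7
 a  8  8  8  8  8  8  8
 n  9  9  9  9  9  9  9

8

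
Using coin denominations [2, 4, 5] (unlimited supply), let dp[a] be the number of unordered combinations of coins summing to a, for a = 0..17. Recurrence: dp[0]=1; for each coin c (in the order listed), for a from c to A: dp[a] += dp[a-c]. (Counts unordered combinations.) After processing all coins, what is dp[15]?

after  coin     0     1     2     3     4     5     6     7     8     9    10    11    12    13    14    15    16    17
          2     1     0     1     0     1     0     1     0     1     0     1     0     1     0     1     0     1     0
          4     1     0     1     0     2     0     2     0     3     0     3     0     4     0     4     0     5     0
          5     1     0     1     0     2     1     2     1     3     2     4     2     5     3     6     4     7     5

4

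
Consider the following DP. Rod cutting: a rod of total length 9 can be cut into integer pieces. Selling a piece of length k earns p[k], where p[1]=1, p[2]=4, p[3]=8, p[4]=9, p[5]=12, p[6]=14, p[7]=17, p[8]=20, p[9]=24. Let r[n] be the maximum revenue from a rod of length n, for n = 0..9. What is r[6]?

   n    0    1    2    3    4    5    6    7    8    9
r[n]    0    1    4    8    9   12   16   17   20   24

16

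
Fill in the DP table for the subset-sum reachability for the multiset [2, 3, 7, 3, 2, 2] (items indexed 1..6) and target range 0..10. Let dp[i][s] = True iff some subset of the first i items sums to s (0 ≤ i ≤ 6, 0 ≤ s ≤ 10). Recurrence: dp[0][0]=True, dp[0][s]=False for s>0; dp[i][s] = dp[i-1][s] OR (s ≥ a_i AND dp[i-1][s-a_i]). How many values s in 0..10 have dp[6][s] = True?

i\s   0   1   2   3   4   5   6   7   8   9  10
  0   T   F   F   F   F   F   F   F   F   F   F
  1   T   F   T   F   F   F   F   F   F   F   F
  2   T   F   T   T   F   T   F   F   F   F   F
  3   T   F   T   T   F   T   F   T   F   T   T
  4   T   F   T   T   F   T   T   T   T   T   T
  5   T   F   T   T   T   T   T   T   T   T   T
  6   T   F   T   T   T   T   T   T   T   T   T

10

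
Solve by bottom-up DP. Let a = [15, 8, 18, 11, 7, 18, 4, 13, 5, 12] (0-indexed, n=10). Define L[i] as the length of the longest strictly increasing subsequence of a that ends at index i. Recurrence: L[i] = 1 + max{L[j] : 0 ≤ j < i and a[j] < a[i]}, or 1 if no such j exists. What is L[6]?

   i    0    1    2    3    4    5    6    7    8    9
a[i]   15    8   18   11    7   18    4   13    5   12
L[i]    1    1    2    2    1    3    1    3    2    3

1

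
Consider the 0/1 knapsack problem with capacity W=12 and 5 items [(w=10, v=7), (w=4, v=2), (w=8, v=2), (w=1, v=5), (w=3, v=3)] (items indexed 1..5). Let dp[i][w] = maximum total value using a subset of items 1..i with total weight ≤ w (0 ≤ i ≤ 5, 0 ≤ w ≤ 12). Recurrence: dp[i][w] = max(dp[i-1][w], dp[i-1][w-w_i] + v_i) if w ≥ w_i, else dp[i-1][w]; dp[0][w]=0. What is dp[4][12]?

12

i\w   0   1   2   3   4   5   6   7   8   9  10  11  12
  0   0   0   0   0   0   0   0   0   0   0   0   0   0
  1   0   0   0   0   0   0   0   0   0   0   7   7   7
  2   0   0   0   0   2   2   2   2   2   2   7   7   7
  3   0   0   0   0   2   2   2   2   2   2   7   7   7
  4   0   5   5   5   5   7   7   7   7   7   7  12  12
  5   0   5   5   5   8   8   8   8  10  10  10  12  12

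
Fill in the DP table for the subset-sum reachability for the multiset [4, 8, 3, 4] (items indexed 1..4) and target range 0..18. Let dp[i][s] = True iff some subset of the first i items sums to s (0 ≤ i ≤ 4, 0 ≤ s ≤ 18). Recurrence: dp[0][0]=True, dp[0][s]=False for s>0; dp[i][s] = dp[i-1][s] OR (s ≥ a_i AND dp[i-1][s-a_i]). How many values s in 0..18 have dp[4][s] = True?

9

i\s   0   1   2   3   4   5   6   7   8   9  10  11  12  13  14  15  16  17  18
  0   T   F   F   F   F   F   F   F   F   F   F   F   F   F   F   F   F   F   F
  1   T   F   F   F   T   F   F   F   F   F   F   F   F   F   F   F   F   F   F
  2   T   F   F   F   T   F   F   F   T   F   F   F   T   F   F   F   F   F   F
  3   T   F   F   T   T   F   F   T   T   F   F   T   T   F   F   T   F   F   F
  4   T   F   F   T   T   F   F   T   T   F   F   T   T   F   F   T   T   F   F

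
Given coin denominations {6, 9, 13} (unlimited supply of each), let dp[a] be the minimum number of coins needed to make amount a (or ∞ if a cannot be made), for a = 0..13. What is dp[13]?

1

 a  0  1  2  3  4  5  6  7  8  9 10 11 12 13
dp  0  -  -  -  -  -  1  -  -  1  -  -  2  1
(- denotes ∞ / unreachable)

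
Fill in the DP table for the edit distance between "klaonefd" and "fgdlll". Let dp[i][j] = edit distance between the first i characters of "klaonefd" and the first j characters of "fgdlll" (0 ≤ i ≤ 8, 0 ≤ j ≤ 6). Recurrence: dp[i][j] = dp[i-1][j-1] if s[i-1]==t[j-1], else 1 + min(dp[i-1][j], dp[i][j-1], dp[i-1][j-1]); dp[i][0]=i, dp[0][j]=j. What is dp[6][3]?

6

   ''  f  g  d  l  l  l
''  0  1  2  3  4  5  6
 k  1  1  2  3  4  5  6
 l  2  2  2  3  3  4  5
 a  3  3  3  3  4  4  5
 o  4  4  4  4  4  5  5
 n  5  5  5  5  5  5  6
 e  6  6  6  6  6  6  6
 f  7  6  7  7  7  7  7
 d  8  7  7  7  8  8  8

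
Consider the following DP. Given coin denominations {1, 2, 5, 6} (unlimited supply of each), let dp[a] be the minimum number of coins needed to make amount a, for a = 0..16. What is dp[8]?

2

 a  0  1  2  3  4  5  6  7  8  9 10 11 12 13 14 15 16
dp  0  1  1  2  2  1  1  2  2  3  2  2  2  3  3  3  3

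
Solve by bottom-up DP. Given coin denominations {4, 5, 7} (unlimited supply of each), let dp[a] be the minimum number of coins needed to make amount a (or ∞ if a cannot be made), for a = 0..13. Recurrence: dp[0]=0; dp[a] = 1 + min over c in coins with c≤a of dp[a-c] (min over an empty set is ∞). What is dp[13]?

3

 a  0  1  2  3  4  5  6  7  8  9 10 11 12 13
dp  0  -  -  -  1  1  -  1  2  2  2  2  2  3
(- denotes ∞ / unreachable)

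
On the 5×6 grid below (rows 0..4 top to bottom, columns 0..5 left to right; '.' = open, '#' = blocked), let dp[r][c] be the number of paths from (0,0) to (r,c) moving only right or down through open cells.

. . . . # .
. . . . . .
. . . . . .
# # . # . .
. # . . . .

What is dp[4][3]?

6

r\c   0   1   2   3   4   5
  0   1   1   1   1   0   0
  1   1   2   3   4   4   4
  2   1   3   6  10  14  18
  3   0   0   6   0  14  32
  4   0   0   6   6  20  52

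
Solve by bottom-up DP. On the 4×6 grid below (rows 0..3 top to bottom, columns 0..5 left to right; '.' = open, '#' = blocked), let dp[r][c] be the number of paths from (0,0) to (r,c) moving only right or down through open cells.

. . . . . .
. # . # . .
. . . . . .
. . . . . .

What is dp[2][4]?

3

r\c   0   1   2   3   4   5
  0   1   1   1   1   1   1
  1   1   0   1   0   1   2
  2   1   1   2   2   3   5
  3   1   2   4   6   9  14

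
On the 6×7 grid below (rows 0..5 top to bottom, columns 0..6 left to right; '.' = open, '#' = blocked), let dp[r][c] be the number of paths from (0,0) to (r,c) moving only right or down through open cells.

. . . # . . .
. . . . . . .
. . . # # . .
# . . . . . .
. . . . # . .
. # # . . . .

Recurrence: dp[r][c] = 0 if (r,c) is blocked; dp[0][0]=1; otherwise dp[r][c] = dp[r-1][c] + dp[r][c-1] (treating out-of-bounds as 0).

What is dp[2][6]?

6

r\c   0   1   2   3   4   5   6
  0   1   1   1   0   0   0   0
  1   1   2   3   3   3   3   3
  2   1   3   6   0   0   3   6
  3   0   3   9   9   9  12  18
  4   0   3  12  21   0  12  30
  5   0   0   0  21  21  33  63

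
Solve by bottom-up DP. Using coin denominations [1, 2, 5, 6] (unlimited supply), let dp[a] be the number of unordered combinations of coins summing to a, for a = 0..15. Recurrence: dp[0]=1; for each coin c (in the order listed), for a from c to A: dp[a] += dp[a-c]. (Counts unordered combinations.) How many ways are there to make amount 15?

after  coin     0     1     2     3     4     5     6     7     8     9    10    11    12    13    14    15
          1     1     1     1     1     1     1     1     1     1     1     1     1     1     1     1     1
          2     1     1     2     2     3     3     4     4     5     5     6     6     7     7     8     8
          5     1     1     2     2     3     4     5     6     7     8    10    11    13    14    16    18
          6     1     1     2     2     3     4     6     7     9    10    13    15    19    21    25    28

28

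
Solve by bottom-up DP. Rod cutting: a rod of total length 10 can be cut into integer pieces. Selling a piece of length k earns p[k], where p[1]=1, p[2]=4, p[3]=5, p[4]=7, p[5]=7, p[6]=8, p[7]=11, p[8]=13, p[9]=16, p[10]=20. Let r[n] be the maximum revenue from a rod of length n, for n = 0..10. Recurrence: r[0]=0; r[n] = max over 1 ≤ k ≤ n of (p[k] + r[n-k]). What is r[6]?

   n    0    1    2    3    4    5    6    7    8    9   10
r[n]    0    1    4    5    8    9   12   13   16   17   20

12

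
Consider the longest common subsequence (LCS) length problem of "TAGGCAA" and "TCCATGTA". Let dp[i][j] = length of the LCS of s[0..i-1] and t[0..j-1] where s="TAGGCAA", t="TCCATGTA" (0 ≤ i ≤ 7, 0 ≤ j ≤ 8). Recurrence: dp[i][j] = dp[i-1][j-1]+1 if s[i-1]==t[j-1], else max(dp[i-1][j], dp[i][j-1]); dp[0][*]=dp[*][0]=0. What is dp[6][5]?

   ''  T  C  C  A  T  G  T  A
''  0  0  0  0  0  0  0  0  0
 T  0  1  1  1  1  1  1  1  1
 A  0  1  1  1  2  2  2  2  2
 G  0  1  1  1  2  2  3  3  3
 G  0  1  1  1  2  2  3  3  3
 C  0  1  2  2  2  2  3  3  3
 A  0  1  2  2  3  3  3  3  4
 A  0  1  2  2  3  3  3  3  4

3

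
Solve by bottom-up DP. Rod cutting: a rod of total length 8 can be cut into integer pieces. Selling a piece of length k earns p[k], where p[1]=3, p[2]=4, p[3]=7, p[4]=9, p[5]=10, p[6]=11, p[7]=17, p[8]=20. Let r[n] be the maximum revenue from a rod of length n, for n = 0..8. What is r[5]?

   n    0    1    2    3    4    5    6    7    8
r[n]    0    3    6    9   12   15   18   21   24

15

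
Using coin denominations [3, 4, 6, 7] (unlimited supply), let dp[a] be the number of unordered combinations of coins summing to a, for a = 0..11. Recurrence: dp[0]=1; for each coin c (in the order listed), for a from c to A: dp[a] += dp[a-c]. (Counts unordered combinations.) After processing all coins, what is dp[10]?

3

after  coin     0     1     2     3     4     5     6     7     8     9    10    11
          3     1     0     0     1     0     0     1     0     0     1     0     0
          4     1     0     0     1     1     0     1     1     1     1     1     1
          6     1     0     0     1     1     0     2     1     1     2     2     1
          7     1     0     0     1     1     0     2     2     1     2     3     2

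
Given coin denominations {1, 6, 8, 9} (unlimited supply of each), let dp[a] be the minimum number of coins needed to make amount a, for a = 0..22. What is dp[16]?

2

 a  0  1  2  3  4  5  6  7  8  9 10 11 12 13 14 15 16 17 18 19 20 21 22
dp  0  1  2  3  4  5  1  2  1  1  2  3  2  3  2  2  2  2  2  3  3  3  3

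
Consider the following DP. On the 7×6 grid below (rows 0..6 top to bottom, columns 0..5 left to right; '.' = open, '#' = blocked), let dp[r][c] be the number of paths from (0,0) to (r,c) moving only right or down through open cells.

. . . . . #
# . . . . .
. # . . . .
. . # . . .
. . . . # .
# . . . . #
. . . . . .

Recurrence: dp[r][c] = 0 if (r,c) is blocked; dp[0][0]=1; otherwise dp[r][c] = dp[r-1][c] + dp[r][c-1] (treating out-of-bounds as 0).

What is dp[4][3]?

5

r\c   0   1   2   3   4   5
  0   1   1   1   1   1   0
  1   0   1   2   3   4   4
  2   0   0   2   5   9  13
  3   0   0   0   5  14  27
  4   0   0   0   5   0  27
  5   0   0   0   5   5   0
  6   0   0   0   5  10  10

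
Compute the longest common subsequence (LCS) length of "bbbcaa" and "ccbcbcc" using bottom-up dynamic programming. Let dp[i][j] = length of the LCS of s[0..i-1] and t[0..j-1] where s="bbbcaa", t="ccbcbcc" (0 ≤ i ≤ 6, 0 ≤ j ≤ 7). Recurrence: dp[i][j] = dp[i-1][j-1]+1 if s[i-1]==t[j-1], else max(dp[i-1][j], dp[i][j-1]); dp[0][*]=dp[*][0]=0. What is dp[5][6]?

3

   ''  c  c  b  c  b  c  c
''  0  0  0  0  0  0  0  0
 b  0  0  0  1  1  1  1  1
 b  0  0  0  1  1  2  2  2
 b  0  0  0  1  1  2  2  2
 c  0  1  1  1  2  2  3  3
 a  0  1  1  1  2  2  3  3
 a  0  1  1  1  2  2  3  3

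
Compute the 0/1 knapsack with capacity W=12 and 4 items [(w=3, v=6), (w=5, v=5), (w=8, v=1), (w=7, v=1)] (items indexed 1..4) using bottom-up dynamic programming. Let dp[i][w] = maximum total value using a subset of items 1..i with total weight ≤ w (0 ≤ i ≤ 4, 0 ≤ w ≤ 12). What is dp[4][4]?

6

i\w   0   1   2   3   4   5   6   7   8   9  10  11  12
  0   0   0   0   0   0   0   0   0   0   0   0   0   0
  1   0   0   0   6   6   6   6   6   6   6   6   6   6
  2   0   0   0   6   6   6   6   6  11  11  11  11  11
  3   0   0   0   6   6   6   6   6  11  11  11  11  11
  4   0   0   0   6   6   6   6   6  11  11  11  11  11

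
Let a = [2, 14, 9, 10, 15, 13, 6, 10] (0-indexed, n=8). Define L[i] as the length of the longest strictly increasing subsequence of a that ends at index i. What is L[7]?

3

   i    0    1    2    3    4    5    6    7
a[i]    2   14    9   10   15   13    6   10
L[i]    1    2    2    3    4    4    2    3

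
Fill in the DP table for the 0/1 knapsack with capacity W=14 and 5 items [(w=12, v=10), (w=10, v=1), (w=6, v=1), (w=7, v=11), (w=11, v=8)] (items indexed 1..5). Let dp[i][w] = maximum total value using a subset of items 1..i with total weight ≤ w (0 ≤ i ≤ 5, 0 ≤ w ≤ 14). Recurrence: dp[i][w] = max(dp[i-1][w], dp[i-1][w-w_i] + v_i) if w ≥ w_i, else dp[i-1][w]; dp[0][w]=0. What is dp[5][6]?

i\w   0   1   2   3   4   5   6   7   8   9  10  11  12  13  14
  0   0   0   0   0   0   0   0   0   0   0   0   0   0   0   0
  1   0   0   0   0   0   0   0   0   0   0   0   0  10  10  10
  2   0   0   0   0   0   0   0   0   0   0   1   1  10  10  10
  3   0   0   0   0   0   0   1   1   1   1   1   1  10  10  10
  4   0   0   0   0   0   0   1  11  11  11  11  11  11  12  12
  5   0   0   0   0   0   0   1  11  11  11  11  11  11  12  12

1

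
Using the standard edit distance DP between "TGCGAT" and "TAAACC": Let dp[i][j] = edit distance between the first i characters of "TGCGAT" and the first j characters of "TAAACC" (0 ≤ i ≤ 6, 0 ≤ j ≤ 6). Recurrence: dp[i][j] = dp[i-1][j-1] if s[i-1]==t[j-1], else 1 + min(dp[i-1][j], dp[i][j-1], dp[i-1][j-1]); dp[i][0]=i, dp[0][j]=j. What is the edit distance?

5

   ''  T  A  A  A  C  C
''  0  1  2  3  4  5  6
 T  1  0  1  2  3  4  5
 G  2  1  1  2  3  4  5
 C  3  2  2  2  3  3  4
 G  4  3  3  3  3  4  4
 A  5  4  3  3  3  4  5
 T  6  5  4  4  4  4  5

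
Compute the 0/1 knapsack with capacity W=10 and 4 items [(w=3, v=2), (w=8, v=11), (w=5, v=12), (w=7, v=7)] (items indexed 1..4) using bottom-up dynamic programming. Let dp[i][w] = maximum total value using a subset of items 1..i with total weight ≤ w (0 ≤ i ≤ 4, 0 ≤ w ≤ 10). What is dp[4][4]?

i\w   0   1   2   3   4   5   6   7   8   9  10
  0   0   0   0   0   0   0   0   0   0   0   0
  1   0   0   0   2   2   2   2   2   2   2   2
  2   0   0   0   2   2   2   2   2  11  11  11
  3   0   0   0   2   2  12  12  12  14  14  14
  4   0   0   0   2   2  12  12  12  14  14  14

2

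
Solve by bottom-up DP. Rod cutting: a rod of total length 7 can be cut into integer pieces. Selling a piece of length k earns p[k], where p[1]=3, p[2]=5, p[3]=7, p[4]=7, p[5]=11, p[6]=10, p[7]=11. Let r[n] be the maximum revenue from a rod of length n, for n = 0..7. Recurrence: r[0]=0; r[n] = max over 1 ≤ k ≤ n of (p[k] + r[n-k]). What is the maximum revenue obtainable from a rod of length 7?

   n    0    1    2    3    4    5    6    7
r[n]    0    3    6    9   12   15   18   21

21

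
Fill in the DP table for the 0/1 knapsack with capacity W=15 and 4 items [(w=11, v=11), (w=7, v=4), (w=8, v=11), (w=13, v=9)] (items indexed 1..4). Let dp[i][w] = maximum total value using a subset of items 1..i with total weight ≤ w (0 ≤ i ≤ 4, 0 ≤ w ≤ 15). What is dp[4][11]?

i\w   0   1   2   3   4   5   6   7   8   9  10  11  12  13  14  15
  0   0   0   0   0   0   0   0   0   0   0   0   0   0   0   0   0
  1   0   0   0   0   0   0   0   0   0   0   0  11  11  11  11  11
  2   0   0   0   0   0   0   0   4   4   4   4  11  11  11  11  11
  3   0   0   0   0   0   0   0   4  11  11  11  11  11  11  11  15
  4   0   0   0   0   0   0   0   4  11  11  11  11  11  11  11  15

11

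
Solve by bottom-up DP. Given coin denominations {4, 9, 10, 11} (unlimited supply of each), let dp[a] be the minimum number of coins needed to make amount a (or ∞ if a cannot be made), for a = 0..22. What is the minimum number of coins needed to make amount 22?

2

 a  0  1  2  3  4  5  6  7  8  9 10 11 12 13 14 15 16 17 18 19 20 21 22
dp  0  -  -  -  1  -  -  -  2  1  1  1  3  2  2  2  4  3  2  2  2  2  2
(- denotes ∞ / unreachable)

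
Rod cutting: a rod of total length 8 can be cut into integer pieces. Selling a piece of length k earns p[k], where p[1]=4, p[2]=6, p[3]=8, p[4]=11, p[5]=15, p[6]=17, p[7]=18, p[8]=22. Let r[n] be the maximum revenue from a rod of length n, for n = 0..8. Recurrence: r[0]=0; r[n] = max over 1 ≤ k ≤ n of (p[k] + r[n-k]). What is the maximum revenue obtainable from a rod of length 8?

   n    0    1    2    3    4    5    6    7    8
r[n]    0    4    8   12   16   20   24   28   32

32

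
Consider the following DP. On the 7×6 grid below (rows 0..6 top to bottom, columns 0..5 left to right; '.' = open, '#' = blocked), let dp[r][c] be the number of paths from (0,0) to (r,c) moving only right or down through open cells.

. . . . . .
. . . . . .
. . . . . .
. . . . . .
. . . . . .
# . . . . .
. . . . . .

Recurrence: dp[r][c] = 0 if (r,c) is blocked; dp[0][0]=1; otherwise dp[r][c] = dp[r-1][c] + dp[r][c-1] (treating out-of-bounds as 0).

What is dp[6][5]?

r\c   0   1   2   3   4   5
  0   1   1   1   1   1   1
  1   1   2   3   4   5   6
  2   1   3   6  10  15  21
  3   1   4  10  20  35  56
  4   1   5  15  35  70 126
  5   0   5  20  55 125 251
  6   0   5  25  80 205 456

456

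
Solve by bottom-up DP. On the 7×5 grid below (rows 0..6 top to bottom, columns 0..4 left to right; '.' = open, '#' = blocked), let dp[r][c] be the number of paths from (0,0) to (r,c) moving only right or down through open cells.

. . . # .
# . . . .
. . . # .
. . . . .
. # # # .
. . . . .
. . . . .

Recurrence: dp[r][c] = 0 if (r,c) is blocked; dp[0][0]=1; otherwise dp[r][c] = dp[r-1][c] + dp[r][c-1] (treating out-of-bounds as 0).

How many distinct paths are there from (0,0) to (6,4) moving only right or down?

r\c   0   1   2   3   4
  0   1   1   1   0   0
  1   0   1   2   2   2
  2   0   1   3   0   2
  3   0   1   4   4   6
  4   0   0   0   0   6
  5   0   0   0   0   6
  6   0   0   0   0   6

6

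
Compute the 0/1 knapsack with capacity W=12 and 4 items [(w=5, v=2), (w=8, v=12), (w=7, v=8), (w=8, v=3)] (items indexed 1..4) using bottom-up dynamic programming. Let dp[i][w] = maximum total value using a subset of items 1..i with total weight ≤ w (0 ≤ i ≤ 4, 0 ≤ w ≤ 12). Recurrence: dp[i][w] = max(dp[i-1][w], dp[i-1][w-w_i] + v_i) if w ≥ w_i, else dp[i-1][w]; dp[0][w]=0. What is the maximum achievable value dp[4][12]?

i\w   0   1   2   3   4   5   6   7   8   9  10  11  12
  0   0   0   0   0   0   0   0   0   0   0   0   0   0
  1   0   0   0   0   0   2   2   2   2   2   2   2   2
  2   0   0   0   0   0   2   2   2  12  12  12  12  12
  3   0   0   0   0   0   2   2   8  12  12  12  12  12
  4   0   0   0   0   0   2   2   8  12  12  12  12  12

12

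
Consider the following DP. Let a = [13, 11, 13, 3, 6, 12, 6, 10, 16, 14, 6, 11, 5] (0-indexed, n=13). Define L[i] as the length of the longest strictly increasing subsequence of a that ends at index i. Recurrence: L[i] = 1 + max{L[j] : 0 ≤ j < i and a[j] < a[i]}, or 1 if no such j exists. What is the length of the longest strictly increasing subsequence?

   i    0    1    2    3    4    5    6    7    8    9   10   11   12
a[i]   13   11   13    3    6   12    6   10   16   14    6   11    5
L[i]    1    1    2    1    2    3    2    3    4    4    2    4    2

4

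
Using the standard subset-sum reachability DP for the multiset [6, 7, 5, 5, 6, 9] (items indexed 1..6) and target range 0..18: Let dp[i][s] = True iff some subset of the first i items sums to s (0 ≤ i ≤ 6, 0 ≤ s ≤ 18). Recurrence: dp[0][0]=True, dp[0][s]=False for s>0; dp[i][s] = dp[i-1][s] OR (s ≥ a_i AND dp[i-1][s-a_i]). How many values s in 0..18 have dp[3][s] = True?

i\s   0   1   2   3   4   5   6   7   8   9  10  11  12  13  14  15  16  17  18
  0   T   F   F   F   F   F   F   F   F   F   F   F   F   F   F   F   F   F   F
  1   T   F   F   F   F   F   T   F   F   F   F   F   F   F   F   F   F   F   F
  2   T   F   F   F   F   F   T   T   F   F   F   F   F   T   F   F   F   F   F
  3   T   F   F   F   F   T   T   T   F   F   F   T   T   T   F   F   F   F   T
  4   T   F   F   F   F   T   T   T   F   F   T   T   T   T   F   F   T   T   T
  5   T   F   F   F   F   T   T   T   F   F   T   T   T   T   F   F   T   T   T
  6   T   F   F   F   F   T   T   T   F   T   T   T   T   T   T   T   T   T   T

8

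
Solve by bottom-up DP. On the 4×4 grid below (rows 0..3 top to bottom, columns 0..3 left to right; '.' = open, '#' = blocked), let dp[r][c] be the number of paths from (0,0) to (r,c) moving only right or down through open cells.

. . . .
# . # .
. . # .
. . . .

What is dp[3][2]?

r\c   0   1   2   3
  0   1   1   1   1
  1   0   1   0   1
  2   0   1   0   1
  3   0   1   1   2

1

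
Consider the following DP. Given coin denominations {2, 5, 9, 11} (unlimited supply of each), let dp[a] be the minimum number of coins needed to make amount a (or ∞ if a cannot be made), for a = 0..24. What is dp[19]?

3

 a  0  1  2  3  4  5  6  7  8  9 10 11 12 13 14 15 16 17 18 19 20 21 22 23 24
dp  0  -  1  -  2  1  3  2  4  1  2  1  3  2  2  3  2  4  2  3  2  3  2  3  3
(- denotes ∞ / unreachable)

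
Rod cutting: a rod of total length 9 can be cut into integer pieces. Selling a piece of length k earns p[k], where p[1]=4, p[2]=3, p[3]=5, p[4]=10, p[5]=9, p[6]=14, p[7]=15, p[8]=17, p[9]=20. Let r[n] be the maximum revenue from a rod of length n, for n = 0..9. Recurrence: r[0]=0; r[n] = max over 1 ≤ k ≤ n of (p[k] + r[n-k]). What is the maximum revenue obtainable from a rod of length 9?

   n    0    1    2    3    4    5    6    7    8    9
r[n]    0    4    8   12   16   20   24   28   32   36

36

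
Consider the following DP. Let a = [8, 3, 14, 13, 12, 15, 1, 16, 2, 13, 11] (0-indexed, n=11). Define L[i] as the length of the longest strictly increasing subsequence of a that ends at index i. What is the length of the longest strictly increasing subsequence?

4

   i    0    1    2    3    4    5    6    7    8    9   10
a[i]    8    3   14   13   12   15    1   16    2   13   11
L[i]    1    1    2    2    2    3    1    4    2    3    3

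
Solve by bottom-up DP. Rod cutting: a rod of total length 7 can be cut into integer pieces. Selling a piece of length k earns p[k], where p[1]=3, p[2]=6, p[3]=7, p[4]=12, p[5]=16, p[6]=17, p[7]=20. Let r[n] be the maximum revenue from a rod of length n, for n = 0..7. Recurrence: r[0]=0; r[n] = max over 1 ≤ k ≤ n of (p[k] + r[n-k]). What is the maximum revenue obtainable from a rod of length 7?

   n    0    1    2    3    4    5    6    7
r[n]    0    3    6    9   12   16   19   22

22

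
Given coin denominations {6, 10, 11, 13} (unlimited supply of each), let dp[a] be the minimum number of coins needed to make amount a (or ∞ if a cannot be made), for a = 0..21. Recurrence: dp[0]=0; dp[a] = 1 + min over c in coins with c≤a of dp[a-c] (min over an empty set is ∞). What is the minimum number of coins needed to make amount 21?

 a  0  1  2  3  4  5  6  7  8  9 10 11 12 13 14 15 16 17 18 19 20 21
dp  0  -  -  -  -  -  1  -  -  -  1  1  2  1  -  -  2  2  3  2  2  2
(- denotes ∞ / unreachable)

2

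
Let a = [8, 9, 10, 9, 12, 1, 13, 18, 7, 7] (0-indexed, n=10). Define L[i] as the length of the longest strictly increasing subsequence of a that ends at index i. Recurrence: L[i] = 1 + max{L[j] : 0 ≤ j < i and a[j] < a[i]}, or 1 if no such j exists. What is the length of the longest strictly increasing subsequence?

   i    0    1    2    3    4    5    6    7    8    9
a[i]    8    9   10    9   12    1   13   18    7    7
L[i]    1    2    3    2    4    1    5    6    2    2

6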